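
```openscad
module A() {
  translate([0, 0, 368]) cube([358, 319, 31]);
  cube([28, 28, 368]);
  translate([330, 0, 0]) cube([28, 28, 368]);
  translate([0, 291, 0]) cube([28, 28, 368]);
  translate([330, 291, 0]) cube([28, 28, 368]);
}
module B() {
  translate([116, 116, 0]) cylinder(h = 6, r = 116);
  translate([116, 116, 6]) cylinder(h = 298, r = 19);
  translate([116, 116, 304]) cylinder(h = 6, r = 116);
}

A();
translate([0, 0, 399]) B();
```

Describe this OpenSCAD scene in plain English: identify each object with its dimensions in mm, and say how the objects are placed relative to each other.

A is a simple wooden stool: a rectangular seat 358 mm (x) by 319 mm (y), 31 mm thick, top face at z = 399 mm, on four square legs, each 28×28 mm in cross-section. The legs rest on z = 0, each flush with a corner of the seat.

B is a spool: two coaxial disc flanges of radius 116 mm and thickness 6 mm, joined by a core cylinder of radius 19 mm and height 298 mm. The lower flange rests on z = 0 and the three cylinders share a vertical axis.

The spool is on top of the stool.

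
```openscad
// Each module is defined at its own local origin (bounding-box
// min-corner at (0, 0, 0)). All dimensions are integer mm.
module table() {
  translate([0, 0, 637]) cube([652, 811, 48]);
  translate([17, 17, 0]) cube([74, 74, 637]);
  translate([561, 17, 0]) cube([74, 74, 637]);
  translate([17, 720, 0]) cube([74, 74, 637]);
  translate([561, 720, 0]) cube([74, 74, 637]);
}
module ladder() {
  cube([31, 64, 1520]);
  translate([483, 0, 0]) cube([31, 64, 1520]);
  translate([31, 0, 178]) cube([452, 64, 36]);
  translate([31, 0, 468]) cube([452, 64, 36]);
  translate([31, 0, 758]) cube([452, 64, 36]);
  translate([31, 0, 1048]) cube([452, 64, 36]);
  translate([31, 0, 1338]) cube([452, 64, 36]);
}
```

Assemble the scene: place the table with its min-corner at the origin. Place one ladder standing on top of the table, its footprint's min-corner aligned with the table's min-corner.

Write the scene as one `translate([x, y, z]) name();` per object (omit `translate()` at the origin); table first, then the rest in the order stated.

table();
translate([0, 0, 685]) ladder();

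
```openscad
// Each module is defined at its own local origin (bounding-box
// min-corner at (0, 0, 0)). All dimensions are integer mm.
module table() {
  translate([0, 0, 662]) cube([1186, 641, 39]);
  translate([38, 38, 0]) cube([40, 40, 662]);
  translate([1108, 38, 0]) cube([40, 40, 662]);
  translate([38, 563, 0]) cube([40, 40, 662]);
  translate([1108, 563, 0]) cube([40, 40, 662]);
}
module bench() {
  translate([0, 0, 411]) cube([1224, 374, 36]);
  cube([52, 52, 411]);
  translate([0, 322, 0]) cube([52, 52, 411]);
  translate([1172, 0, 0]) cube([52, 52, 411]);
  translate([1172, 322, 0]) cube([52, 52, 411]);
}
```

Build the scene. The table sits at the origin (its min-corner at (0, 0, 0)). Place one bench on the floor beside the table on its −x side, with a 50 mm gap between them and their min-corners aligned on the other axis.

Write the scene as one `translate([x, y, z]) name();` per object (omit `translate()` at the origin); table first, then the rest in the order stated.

table();
translate([-1274, 0, 0]) bench();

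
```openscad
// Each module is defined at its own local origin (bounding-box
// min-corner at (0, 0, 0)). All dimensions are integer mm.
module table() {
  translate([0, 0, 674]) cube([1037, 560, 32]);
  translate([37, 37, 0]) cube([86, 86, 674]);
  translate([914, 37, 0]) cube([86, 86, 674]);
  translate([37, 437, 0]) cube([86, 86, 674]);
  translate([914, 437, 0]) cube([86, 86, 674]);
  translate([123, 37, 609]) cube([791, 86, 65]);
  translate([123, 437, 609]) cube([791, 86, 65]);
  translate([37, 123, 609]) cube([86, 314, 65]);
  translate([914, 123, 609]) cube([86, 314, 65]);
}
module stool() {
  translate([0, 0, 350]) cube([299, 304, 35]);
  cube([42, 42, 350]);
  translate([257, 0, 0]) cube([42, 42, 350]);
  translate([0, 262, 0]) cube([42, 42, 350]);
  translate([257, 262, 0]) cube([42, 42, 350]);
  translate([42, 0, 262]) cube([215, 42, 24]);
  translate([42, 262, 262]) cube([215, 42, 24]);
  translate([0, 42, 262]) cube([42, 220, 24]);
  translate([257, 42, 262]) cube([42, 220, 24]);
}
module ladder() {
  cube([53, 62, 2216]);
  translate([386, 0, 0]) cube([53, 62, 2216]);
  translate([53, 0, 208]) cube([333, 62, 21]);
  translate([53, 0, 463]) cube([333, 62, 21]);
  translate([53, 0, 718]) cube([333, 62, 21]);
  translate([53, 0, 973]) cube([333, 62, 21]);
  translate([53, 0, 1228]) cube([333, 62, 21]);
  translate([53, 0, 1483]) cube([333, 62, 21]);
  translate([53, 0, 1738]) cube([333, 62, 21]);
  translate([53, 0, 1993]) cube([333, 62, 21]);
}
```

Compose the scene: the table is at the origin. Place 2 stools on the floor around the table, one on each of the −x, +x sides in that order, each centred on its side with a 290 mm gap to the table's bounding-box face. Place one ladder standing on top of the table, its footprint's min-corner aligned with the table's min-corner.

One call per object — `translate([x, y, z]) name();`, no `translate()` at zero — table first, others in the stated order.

table();
translate([-589, 128, 0]) stool();
translate([1327, 128, 0]) stool();
translate([0, 0, 706]) ladder();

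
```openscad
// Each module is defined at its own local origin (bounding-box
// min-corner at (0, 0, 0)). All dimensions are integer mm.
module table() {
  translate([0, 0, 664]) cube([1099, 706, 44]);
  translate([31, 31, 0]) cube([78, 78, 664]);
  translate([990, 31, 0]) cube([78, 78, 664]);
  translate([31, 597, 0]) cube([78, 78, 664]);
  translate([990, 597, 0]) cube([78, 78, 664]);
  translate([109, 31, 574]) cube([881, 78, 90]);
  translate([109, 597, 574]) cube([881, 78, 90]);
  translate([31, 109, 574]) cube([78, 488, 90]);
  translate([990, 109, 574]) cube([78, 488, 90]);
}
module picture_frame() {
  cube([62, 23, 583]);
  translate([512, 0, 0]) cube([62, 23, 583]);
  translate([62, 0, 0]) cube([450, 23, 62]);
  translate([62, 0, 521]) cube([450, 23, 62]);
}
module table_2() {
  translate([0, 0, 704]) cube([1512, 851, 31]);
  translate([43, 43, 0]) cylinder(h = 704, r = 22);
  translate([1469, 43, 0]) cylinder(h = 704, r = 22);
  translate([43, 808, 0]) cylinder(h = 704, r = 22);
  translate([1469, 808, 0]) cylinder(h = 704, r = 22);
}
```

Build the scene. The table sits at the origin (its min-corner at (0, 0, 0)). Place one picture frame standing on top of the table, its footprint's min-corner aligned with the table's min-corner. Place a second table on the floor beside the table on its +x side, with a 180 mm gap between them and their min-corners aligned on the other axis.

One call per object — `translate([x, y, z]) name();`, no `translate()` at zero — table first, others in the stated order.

table();
translate([0, 0, 708]) picture_frame();
translate([1279, 0, 0]) table_2();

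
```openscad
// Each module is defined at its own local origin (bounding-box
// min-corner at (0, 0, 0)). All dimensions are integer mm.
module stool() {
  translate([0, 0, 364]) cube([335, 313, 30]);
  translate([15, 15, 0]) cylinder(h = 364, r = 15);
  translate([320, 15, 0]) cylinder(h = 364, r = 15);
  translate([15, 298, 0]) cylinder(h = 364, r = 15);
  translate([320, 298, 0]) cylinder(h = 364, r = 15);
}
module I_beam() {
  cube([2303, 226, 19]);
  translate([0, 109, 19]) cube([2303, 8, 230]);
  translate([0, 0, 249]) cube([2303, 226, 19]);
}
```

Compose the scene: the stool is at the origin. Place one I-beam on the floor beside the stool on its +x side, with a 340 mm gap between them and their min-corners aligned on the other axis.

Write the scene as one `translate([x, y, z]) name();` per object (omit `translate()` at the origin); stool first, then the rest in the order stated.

stool();
translate([675, 0, 0]) I_beam();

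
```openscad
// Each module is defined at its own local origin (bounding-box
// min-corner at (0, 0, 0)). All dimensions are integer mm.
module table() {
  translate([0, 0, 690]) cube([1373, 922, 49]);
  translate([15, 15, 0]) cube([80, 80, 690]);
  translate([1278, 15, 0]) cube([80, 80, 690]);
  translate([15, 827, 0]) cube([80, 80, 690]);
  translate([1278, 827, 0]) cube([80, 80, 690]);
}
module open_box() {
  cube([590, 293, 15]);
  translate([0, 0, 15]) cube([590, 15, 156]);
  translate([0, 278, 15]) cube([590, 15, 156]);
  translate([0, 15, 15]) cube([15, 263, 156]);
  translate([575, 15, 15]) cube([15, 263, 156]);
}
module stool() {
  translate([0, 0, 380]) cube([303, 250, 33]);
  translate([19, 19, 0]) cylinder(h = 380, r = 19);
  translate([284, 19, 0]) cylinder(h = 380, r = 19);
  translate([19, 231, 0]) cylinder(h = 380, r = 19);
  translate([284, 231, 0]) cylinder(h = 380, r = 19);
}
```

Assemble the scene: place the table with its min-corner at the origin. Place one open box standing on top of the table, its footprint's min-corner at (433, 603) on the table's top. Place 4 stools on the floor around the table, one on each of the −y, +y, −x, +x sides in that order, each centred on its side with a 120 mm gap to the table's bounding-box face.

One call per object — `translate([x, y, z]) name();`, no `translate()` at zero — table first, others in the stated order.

table();
translate([433, 603, 739]) open_box();
translate([535, -370, 0]) stool();
translate([535, 1042, 0]) stool();
translate([-423, 336, 0]) stool();
translate([1493, 336, 0]) stool();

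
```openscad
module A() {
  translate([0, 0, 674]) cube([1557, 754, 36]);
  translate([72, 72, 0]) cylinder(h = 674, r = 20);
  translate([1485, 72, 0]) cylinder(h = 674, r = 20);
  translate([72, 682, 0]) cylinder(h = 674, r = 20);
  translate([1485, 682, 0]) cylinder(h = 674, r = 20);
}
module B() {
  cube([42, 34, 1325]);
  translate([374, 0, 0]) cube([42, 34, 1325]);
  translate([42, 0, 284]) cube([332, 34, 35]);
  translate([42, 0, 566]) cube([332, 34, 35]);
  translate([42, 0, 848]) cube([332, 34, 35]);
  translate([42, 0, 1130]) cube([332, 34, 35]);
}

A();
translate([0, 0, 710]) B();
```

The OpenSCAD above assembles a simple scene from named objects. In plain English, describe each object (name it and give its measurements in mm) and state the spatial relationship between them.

A is a rectangular dining table. The top is 1557×754×36 mm with its upper surface at z = 710 mm. It stands on four round legs of 40 mm diameter, each leg's bounding box inset 52 mm from the nearest pair of top edges, running from the floor to the underside of the top.

B is a straight ladder. Two 42×34 mm vertical rails, 1325 mm tall, stand 416 mm apart (outside-to-outside) with their front faces coplanar on the −y side. 4 rungs, each 34 mm deep and 35 mm tall, span between the inner faces of the rails, front faces flush with the rails. The lowest rung's underside is at z = 284 mm and rungs are spaced 282 mm apart (underside to underside).

The ladder is on top of the table.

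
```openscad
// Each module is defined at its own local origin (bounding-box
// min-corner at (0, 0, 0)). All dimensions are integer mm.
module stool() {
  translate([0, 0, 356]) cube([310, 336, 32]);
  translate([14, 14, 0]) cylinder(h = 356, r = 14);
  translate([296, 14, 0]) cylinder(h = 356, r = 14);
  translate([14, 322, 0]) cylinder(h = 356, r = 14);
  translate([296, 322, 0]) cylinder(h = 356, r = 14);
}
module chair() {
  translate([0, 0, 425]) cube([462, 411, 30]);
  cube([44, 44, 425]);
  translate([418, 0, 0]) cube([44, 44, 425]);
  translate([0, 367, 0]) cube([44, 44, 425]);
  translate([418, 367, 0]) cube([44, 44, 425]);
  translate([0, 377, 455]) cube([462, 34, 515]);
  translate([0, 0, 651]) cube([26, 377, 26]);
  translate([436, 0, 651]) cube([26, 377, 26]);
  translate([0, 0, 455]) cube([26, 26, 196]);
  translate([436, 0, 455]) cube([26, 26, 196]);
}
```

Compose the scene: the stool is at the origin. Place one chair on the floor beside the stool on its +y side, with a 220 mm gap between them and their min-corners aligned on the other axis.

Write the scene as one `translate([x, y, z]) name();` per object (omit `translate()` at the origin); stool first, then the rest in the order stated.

stool();
translate([0, 556, 0]) chair();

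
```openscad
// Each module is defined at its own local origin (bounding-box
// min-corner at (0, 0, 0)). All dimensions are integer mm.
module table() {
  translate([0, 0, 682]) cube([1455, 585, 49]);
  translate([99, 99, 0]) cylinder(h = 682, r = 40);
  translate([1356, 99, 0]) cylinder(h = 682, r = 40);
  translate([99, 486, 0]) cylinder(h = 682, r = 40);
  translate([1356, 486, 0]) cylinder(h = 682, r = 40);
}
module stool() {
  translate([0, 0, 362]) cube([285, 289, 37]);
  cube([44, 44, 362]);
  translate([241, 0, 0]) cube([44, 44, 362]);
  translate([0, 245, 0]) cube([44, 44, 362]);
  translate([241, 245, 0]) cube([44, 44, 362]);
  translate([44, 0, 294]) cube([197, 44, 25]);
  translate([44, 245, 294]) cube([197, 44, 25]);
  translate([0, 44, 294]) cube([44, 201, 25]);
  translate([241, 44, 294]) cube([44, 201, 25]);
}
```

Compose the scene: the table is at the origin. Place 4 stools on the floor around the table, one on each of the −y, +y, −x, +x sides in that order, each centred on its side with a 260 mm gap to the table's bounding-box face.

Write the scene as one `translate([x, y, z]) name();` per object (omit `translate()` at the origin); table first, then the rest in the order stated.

table();
translate([585, -549, 0]) stool();
translate([585, 845, 0]) stool();
translate([-545, 148, 0]) stool();
translate([1715, 148, 0]) stool();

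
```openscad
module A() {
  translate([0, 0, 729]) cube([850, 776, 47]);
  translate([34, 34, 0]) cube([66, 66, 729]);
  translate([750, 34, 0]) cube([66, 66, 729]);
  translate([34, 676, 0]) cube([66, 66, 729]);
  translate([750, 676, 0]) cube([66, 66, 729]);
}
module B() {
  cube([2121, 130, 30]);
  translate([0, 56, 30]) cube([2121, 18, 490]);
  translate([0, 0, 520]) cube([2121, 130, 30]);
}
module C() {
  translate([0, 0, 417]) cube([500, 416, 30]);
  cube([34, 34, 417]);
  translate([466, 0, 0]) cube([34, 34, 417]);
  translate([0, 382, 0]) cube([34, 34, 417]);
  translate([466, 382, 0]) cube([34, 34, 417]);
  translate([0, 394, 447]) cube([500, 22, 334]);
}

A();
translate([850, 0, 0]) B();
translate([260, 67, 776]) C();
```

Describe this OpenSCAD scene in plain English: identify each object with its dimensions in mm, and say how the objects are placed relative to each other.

A is a rectangular dining table. The top is 850×776×47 mm with its upper surface at z = 776 mm. It stands on four 66×66 mm square legs, each inset 34 mm from the nearest pair of top edges, running from the floor to the underside of the top.

B is an I-beam lying along x, 2121 mm long. Overall section height 550 mm. Two flanges 130 mm wide (y) and 30 mm thick, one on the floor and one at the top; a web 18 mm thick runs between them, centred on the flange width.

C is a chair. The seat is a 500×416×30 mm slab with its top at z = 447 mm, on four 34×34 mm corner legs (flush with the seat edges, standing on z = 0). A flat backrest 22 mm thick, 334 mm tall, spans the full seat width and rises from the seat top along its +y edge, rear face flush with the rear of the seat.

The I-beam is against the table's +x side, with their −y faces flush. The chair is on top of the table.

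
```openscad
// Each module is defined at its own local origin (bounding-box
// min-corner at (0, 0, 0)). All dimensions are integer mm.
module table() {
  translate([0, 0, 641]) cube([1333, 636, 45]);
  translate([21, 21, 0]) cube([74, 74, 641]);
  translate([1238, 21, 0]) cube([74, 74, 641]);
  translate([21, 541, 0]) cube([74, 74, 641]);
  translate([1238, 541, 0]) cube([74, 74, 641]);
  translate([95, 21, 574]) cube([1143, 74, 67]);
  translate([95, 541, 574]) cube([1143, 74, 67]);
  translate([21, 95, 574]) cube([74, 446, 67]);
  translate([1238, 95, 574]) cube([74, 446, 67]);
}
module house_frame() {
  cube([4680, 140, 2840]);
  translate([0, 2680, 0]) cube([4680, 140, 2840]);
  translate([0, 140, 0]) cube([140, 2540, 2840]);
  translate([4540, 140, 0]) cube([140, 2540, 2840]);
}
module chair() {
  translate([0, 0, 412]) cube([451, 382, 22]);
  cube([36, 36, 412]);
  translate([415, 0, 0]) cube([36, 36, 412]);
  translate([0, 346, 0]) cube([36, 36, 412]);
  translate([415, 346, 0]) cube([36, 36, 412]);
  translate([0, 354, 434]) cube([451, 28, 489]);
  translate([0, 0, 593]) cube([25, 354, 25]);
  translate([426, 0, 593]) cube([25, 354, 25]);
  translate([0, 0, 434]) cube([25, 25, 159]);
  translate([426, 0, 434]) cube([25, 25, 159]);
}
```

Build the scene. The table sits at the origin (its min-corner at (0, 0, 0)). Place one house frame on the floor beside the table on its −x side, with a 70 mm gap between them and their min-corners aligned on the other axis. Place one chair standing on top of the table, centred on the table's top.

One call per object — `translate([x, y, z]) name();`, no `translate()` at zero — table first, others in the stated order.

table();
translate([-4750, 0, 0]) house_frame();
translate([441, 127, 686]) chair();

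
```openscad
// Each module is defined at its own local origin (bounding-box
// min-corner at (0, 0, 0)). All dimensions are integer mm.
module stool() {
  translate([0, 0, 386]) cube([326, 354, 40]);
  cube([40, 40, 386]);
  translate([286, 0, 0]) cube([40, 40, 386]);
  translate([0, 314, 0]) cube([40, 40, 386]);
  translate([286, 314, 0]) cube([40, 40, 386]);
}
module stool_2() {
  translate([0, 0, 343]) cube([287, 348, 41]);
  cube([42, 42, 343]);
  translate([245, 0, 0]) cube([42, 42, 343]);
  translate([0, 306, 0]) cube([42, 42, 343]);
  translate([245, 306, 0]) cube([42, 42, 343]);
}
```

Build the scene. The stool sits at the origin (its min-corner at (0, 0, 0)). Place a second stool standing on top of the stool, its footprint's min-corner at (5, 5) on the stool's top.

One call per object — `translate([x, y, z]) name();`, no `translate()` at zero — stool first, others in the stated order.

stool();
translate([5, 5, 426]) stool_2();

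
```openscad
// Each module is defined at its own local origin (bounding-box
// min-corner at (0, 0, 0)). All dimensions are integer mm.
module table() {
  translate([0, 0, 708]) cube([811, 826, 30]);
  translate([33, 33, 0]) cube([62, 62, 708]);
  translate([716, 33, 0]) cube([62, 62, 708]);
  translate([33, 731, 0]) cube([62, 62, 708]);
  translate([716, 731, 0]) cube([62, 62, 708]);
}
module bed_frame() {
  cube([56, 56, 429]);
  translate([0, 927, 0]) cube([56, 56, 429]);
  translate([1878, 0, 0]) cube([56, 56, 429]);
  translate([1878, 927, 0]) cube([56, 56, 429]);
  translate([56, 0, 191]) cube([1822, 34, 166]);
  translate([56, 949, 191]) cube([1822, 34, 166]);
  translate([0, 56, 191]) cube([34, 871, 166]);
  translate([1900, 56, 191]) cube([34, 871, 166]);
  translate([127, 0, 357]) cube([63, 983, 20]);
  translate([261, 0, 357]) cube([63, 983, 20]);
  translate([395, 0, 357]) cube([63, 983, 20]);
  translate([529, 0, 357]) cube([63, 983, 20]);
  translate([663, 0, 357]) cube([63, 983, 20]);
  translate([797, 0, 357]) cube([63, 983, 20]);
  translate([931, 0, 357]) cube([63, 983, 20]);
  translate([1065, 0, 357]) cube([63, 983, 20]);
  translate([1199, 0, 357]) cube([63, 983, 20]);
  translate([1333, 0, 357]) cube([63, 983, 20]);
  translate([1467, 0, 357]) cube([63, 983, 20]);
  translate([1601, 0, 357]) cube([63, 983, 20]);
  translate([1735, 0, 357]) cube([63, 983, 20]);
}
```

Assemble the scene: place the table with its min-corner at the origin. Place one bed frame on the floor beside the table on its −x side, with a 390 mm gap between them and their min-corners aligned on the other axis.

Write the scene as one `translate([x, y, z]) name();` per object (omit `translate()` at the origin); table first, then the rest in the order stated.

table();
translate([-2324, 0, 0]) bed_frame();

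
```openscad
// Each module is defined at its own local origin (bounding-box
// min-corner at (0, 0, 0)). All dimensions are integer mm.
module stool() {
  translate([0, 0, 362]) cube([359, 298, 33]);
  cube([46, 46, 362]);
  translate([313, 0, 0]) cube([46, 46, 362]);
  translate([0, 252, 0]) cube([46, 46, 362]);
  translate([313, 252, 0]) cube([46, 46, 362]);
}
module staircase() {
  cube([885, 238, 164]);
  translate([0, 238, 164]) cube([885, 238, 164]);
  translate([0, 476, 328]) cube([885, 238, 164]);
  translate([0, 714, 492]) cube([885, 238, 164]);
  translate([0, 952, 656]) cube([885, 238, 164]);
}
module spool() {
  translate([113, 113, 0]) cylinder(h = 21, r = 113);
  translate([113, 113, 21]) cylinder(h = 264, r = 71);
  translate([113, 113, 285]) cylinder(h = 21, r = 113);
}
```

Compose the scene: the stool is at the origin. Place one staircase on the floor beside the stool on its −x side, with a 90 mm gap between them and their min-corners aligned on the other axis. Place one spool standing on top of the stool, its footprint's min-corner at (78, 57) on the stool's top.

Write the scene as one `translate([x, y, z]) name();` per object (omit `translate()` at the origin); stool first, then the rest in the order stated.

stool();
translate([-975, 0, 0]) staircase();
translate([78, 57, 395]) spool();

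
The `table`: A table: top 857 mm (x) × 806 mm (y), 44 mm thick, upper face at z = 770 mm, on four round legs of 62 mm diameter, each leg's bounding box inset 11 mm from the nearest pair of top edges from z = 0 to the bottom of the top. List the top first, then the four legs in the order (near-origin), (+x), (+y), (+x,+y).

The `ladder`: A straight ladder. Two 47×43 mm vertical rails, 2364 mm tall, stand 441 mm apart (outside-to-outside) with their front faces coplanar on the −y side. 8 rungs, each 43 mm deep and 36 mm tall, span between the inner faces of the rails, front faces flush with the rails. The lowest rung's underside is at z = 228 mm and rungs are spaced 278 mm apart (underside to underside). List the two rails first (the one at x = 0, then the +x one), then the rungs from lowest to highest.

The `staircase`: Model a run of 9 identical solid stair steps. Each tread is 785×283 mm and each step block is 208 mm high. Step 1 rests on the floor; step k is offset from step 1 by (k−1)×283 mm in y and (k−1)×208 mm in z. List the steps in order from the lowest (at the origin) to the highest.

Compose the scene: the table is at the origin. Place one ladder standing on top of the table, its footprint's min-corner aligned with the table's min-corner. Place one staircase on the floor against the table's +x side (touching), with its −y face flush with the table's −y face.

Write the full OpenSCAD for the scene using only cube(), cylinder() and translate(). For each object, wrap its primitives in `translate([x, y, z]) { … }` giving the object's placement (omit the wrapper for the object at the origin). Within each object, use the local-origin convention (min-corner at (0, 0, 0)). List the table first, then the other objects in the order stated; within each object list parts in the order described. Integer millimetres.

translate([0, 0, 726]) cube([857, 806, 44]);
translate([42, 42, 0]) cylinder(h = 726, r = 31);
translate([815, 42, 0]) cylinder(h = 726, r = 31);
translate([42, 764, 0]) cylinder(h = 726, r = 31);
translate([815, 764, 0]) cylinder(h = 726, r = 31);
translate([0, 0, 770]) {
  cube([47, 43, 2364]);
  translate([394, 0, 0]) cube([47, 43, 2364]);
  translate([47, 0, 228]) cube([347, 43, 36]);
  translate([47, 0, 506]) cube([347, 43, 36]);
  translate([47, 0, 784]) cube([347, 43, 36]);
  translate([47, 0, 1062]) cube([347, 43, 36]);
  translate([47, 0, 1340]) cube([347, 43, 36]);
  translate([47, 0, 1618]) cube([347, 43, 36]);
  translate([47, 0, 1896]) cube([347, 43, 36]);
  translate([47, 0, 2174]) cube([347, 43, 36]);
}
translate([857, 0, 0]) {
  cube([785, 283, 208]);
  translate([0, 283, 208]) cube([785, 283, 208]);
  translate([0, 566, 416]) cube([785, 283, 208]);
  translate([0, 849, 624]) cube([785, 283, 208]);
  translate([0, 1132, 832]) cube([785, 283, 208]);
  translate([0, 1415, 1040]) cube([785, 283, 208]);
  translate([0, 1698, 1248]) cube([785, 283, 208]);
  translate([0, 1981, 1456]) cube([785, 283, 208]);
  translate([0, 2264, 1664]) cube([785, 283, 208]);
}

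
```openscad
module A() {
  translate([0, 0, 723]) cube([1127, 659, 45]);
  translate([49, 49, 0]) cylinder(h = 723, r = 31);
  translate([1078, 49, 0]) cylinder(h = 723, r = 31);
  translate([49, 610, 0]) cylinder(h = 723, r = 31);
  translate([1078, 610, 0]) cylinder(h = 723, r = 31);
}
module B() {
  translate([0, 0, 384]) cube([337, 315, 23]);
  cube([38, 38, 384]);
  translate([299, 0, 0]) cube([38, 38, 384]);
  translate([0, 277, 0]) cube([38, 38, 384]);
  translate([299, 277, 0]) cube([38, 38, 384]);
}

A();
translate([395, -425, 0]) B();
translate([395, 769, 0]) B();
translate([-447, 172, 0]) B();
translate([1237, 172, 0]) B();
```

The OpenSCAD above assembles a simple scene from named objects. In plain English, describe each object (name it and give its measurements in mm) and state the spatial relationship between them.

A is a table with a 1127×659 mm rectangular top, 45 mm thick, top surface at z = 768 mm, supported by four round legs of 62 mm diameter, each leg's bounding box inset 18 mm from the nearest pair of top edges, running from the floor.

B is a simple wooden stool: a rectangular seat 337 mm (x) by 315 mm (y), 23 mm thick, top face at z = 407 mm, on four square legs, each 38×38 mm in cross-section. The legs rest on z = 0, each flush with a corner of the seat.

Four stools sit around the table at the −y, +y, −x, +x sides.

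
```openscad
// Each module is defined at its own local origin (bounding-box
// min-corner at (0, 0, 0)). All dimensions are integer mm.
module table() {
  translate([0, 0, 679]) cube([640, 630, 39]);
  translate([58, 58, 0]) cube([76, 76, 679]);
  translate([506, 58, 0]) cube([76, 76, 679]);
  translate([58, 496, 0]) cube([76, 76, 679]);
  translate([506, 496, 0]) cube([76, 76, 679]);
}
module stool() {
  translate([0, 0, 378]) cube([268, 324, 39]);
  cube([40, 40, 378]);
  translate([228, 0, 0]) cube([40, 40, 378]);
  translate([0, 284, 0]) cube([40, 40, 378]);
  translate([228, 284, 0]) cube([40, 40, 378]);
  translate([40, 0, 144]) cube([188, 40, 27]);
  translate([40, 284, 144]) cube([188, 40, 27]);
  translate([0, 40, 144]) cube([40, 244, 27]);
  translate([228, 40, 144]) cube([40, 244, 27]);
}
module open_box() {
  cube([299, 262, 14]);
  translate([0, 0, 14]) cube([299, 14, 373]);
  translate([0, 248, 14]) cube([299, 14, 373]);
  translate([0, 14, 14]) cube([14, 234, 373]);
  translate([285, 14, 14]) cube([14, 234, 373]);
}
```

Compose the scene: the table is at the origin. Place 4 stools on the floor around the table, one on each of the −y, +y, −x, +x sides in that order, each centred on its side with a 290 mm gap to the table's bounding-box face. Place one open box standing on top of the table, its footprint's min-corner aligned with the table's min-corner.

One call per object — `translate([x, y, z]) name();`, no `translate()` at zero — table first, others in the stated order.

table();
translate([186, -614, 0]) stool();
translate([186, 920, 0]) stool();
translate([-558, 153, 0]) stool();
translate([930, 153, 0]) stool();
translate([0, 0, 718]) open_box();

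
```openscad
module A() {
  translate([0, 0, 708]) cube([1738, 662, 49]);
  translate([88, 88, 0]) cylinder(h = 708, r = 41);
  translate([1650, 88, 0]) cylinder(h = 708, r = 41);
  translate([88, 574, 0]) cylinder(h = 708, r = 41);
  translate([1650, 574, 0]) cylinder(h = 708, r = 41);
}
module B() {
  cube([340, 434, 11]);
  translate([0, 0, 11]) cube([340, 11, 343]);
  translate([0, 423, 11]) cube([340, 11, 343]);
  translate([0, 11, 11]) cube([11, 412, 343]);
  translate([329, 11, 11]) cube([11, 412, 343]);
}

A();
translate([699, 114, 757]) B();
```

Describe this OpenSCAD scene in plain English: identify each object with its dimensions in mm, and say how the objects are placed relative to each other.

A is a rectangular dining table. The top is 1738×662×49 mm with its upper surface at z = 757 mm. It stands on four round legs of 82 mm diameter, each leg's bounding box inset 47 mm from the nearest pair of top edges, running from the floor to the underside of the top.

B is an open-topped rectangular box: outside dimensions 340×434×354 mm, with a uniform wall and base thickness of 11 mm. The base is a full 340×434 slab on the floor; four walls sit on top of the base. The front and back walls (the −y and +y sides) span the full width; the two side walls fit between them.

The open box is on top of the table, centred.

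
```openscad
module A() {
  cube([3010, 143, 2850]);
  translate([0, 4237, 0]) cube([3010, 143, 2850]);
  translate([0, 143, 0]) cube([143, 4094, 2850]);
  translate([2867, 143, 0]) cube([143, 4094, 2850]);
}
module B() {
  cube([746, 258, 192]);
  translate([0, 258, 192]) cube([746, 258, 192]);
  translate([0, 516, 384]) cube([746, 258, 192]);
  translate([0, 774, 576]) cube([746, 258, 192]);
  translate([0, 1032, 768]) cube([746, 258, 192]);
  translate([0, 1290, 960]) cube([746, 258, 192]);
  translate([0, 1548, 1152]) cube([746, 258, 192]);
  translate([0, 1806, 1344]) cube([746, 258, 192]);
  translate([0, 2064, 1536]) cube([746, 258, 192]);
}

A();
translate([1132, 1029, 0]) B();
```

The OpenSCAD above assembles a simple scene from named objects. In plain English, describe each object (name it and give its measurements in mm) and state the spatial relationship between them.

A is a box-shaped house frame (walls only): outside footprint 3010×4380 mm, wall height 2850 mm, wall thickness 143 mm. The two y-facing walls run the full x-width; the two x-facing walls fit between the inner faces of the y-facing walls.

B is a run of 9 identical solid stair steps. Each tread is 746×258 mm and each step block is 192 mm high. Step 1 rests on the floor; step k is offset from step 1 by (k−1)×258 mm in y and (k−1)×192 mm in z.

The staircase sits inside the house frame, centred.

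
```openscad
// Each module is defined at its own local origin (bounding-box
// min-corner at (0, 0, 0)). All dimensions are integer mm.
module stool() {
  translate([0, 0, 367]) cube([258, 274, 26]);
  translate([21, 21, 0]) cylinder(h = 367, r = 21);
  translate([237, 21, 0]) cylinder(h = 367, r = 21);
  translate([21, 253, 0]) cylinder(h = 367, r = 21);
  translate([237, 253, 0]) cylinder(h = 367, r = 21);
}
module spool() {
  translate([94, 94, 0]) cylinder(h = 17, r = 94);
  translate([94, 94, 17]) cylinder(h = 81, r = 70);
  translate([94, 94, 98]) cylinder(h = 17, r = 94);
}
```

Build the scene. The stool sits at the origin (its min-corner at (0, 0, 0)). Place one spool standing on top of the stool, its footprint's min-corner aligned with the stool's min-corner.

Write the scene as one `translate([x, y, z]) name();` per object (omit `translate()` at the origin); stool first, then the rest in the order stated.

stool();
translate([0, 0, 393]) spool();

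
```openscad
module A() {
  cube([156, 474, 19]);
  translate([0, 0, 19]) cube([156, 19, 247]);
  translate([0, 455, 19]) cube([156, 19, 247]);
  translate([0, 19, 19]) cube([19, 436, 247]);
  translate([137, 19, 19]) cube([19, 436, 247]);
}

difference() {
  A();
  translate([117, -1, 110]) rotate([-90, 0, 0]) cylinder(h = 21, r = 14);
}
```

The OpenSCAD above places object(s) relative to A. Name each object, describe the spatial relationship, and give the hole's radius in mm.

The subtracted cylinder has r = 14 mm.

A is an open box. The open box has a circular hole through its front wall. The hole's radius is 14 mm.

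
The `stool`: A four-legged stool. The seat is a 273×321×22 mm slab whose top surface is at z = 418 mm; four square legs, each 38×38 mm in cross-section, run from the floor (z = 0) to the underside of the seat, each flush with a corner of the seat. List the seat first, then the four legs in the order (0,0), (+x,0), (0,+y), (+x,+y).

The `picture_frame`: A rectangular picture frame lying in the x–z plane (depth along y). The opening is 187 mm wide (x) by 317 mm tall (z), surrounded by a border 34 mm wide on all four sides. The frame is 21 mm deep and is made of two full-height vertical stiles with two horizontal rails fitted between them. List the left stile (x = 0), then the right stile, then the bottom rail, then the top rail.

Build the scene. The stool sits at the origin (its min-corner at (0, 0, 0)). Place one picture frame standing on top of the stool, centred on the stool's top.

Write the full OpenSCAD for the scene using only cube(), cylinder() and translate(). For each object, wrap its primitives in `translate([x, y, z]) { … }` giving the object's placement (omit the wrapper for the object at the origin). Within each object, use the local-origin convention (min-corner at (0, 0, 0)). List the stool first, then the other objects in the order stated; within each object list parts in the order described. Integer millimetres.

translate([0, 0, 396]) cube([273, 321, 22]);
cube([38, 38, 396]);
translate([235, 0, 0]) cube([38, 38, 396]);
translate([0, 283, 0]) cube([38, 38, 396]);
translate([235, 283, 0]) cube([38, 38, 396]);
translate([9, 150, 418]) {
  cube([34, 21, 385]);
  translate([221, 0, 0]) cube([34, 21, 385]);
  translate([34, 0, 0]) cube([187, 21, 34]);
  translate([34, 0, 351]) cube([187, 21, 34]);
}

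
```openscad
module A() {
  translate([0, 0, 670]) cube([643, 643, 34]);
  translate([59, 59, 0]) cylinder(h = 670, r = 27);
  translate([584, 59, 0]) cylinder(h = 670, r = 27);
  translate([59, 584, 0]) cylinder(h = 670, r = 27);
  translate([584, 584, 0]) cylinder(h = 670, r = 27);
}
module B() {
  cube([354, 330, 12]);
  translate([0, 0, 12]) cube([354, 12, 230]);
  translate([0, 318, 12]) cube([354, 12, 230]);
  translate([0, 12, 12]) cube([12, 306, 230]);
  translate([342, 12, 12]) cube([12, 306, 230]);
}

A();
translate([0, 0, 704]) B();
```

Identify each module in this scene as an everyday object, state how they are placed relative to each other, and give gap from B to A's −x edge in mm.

A is a table. B is an open box. The open box is on top of the table. The gap from the open box to the table's −x edge is 0 mm.

The open box's min-x is at 0; the table's min-x is 0; gap = 0 mm.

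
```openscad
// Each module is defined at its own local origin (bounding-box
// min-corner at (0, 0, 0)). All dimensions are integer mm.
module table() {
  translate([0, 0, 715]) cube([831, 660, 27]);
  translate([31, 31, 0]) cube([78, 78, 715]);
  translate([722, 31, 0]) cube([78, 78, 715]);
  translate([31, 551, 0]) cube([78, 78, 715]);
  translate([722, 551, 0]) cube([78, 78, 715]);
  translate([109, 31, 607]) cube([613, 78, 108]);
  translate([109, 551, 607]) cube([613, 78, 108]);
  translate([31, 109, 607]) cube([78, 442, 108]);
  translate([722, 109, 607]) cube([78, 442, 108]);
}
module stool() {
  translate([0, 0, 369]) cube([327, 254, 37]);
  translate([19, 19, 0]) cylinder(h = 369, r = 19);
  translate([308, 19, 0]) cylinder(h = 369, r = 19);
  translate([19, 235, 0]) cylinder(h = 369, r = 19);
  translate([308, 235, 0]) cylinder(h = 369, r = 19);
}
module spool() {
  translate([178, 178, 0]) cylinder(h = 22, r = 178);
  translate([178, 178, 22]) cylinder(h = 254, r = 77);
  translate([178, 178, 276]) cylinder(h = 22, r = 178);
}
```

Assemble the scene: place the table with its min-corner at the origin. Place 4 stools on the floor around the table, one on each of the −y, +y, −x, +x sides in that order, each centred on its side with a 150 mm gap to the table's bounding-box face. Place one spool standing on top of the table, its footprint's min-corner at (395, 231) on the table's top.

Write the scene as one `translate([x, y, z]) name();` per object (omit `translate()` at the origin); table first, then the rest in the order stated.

table();
translate([252, -404, 0]) stool();
translate([252, 810, 0]) stool();
translate([-477, 203, 0]) stool();
translate([981, 203, 0]) stool();
translate([395, 231, 742]) spool();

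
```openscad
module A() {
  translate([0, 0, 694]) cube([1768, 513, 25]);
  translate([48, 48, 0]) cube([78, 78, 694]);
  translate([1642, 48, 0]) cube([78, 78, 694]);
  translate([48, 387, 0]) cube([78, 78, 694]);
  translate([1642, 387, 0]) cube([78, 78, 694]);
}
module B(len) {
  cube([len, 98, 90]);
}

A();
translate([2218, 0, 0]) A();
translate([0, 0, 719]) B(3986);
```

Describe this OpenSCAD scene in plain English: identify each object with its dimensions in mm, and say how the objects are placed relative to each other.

A is a table with a 1768×513 mm rectangular top, 25 mm thick, top surface at z = 719 mm, supported by four 78×78 mm square legs, each inset 48 mm from the nearest pair of top edges, running from the floor.

B is a rectangular beam 3986 mm long (x), 98 mm deep (y), 90 mm thick (z).

The beam spans the tops of two tables placed 450 mm apart, resting at z = 719 mm.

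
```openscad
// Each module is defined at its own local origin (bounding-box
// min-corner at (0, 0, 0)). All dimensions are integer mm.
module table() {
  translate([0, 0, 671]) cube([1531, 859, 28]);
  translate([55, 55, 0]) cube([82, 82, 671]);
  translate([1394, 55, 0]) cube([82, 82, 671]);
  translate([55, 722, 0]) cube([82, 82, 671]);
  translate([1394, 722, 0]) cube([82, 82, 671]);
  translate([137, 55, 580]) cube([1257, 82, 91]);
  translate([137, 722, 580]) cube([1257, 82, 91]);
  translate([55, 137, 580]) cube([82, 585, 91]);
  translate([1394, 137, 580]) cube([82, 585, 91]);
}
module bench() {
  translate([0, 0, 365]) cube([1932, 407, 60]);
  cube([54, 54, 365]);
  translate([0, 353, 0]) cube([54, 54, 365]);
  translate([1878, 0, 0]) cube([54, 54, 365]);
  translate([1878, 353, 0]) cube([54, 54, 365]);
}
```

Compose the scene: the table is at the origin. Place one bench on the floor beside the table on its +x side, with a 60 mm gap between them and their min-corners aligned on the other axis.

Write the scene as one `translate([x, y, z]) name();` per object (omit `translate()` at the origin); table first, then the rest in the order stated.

table();
translate([1591, 0, 0]) bench();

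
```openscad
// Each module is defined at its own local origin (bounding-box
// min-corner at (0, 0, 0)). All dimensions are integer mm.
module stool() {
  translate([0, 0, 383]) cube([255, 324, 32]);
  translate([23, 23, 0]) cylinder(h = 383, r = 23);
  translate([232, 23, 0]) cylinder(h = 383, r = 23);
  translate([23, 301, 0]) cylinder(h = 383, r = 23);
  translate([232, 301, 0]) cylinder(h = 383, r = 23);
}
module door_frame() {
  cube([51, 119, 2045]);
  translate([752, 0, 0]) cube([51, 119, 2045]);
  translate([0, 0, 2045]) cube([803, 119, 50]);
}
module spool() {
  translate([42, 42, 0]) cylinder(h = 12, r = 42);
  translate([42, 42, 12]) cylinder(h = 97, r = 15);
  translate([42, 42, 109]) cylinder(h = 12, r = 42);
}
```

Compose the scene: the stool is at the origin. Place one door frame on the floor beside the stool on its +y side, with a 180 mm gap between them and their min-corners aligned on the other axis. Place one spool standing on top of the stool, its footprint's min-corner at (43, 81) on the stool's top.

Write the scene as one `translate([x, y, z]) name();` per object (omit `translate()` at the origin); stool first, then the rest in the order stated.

stool();
translate([0, 504, 0]) door_frame();
translate([43, 81, 415]) spool();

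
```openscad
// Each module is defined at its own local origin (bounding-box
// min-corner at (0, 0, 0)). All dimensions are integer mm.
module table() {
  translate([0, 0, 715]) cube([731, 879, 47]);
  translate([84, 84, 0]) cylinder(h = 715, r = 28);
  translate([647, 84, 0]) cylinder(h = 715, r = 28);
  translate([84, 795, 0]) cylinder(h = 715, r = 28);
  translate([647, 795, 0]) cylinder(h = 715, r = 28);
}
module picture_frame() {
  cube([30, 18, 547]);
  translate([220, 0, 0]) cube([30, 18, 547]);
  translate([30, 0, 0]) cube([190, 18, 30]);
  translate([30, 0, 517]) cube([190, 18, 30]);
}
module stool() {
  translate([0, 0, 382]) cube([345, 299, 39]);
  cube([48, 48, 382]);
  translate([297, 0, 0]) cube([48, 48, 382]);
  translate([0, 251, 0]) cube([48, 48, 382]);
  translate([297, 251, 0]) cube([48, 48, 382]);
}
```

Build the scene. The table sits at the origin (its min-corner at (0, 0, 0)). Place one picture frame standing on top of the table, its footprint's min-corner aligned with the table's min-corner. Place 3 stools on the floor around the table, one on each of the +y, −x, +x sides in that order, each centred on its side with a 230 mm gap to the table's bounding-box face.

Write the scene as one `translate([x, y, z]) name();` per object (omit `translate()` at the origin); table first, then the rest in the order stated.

table();
translate([0, 0, 762]) picture_frame();
translate([193, 1109, 0]) stool();
translate([-575, 290, 0]) stool();
translate([961, 290, 0]) stool();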